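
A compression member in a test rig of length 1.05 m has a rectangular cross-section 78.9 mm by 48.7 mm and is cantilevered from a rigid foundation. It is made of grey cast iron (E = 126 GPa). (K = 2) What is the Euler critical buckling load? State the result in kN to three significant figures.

P_cr ≈ 214 kN

Buckling occurs about the weak axis: I_min = h·b³/12 with b = 48.7 mm (the shorter side).
I_min = 78.9×48.7³/12 = 7.594×10^5 mm⁴
I = 7.594×10^5 mm⁴ = 7.594×10^-7 m⁴
Effective length L_e = K·L = 2 × 1.05 = 2.100 m
P_cr = π²EI / L_e² = π² × 126×10⁹ × 7.594×10^-7 / 2.100² = 2.141×10^5 N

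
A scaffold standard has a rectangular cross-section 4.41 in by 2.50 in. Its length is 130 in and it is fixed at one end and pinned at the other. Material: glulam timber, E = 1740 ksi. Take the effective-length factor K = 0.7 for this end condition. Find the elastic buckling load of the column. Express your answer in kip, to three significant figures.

P_cr ≈ 11.9 kip

Buckling occurs about the weak axis: I_min = h·b³/12 with b = 2.50 in (the shorter side).
I_min = 4.41×2.50³/12 = 5.742 in⁴
Effective length L_e = K·L = 0.7 × 130 = 91.00 in
P_cr = π²EI / L_e² = π² × 1740×10³ × 5.742 / 91.00² = 1.191×10^4 lb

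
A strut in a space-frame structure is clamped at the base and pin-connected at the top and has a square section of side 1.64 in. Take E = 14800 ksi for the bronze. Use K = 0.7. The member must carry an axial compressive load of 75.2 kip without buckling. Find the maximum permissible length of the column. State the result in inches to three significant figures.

I = a⁴/12 = 1.64⁴/12 = 0.6028 in⁴
At the buckling limit P_cr = P = 7.520×10^4 lb
From P_cr = π²EI/(K·L)²:  L = (1/K)·√(π²EI/P_cr) = (1/0.7)·√(π²×1.48×10^7×0.6028/7.520×10^4)
L = 48.9 in

L_max ≈ 48.9 in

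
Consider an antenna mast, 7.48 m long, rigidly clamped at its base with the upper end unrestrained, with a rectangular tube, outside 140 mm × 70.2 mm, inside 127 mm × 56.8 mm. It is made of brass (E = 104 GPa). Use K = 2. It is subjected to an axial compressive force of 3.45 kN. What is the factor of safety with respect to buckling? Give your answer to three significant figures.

Weak-axis I_min = (h_o·b_o³ − h_i·b_i³)/12 with b_o = 70.2, b_i = 56.80 mm (shorter outer/inner sides).
I_min = (140×70.2³ − 127.0×56.80³)/12 = 2.097×10^6 mm⁴
I = 2.097×10^6 mm⁴ = 2.097×10^-6 m⁴
Effective length L_e = K·L = 2 × 7.48 = 14.96 m
P_cr = π²EI / L_e² = π² × 104×10⁹ × 2.097×10^-6 / 14.96² = 9.616×10^3 N
Factor of safety n = P_cr / P = 9.6161 / 3.45 = 2.79

n ≈ 2.79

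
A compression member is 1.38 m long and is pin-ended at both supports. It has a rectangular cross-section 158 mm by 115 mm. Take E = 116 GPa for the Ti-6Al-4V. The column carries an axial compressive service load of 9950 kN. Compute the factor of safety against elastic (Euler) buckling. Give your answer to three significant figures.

Buckling occurs about the weak axis: I_min = h·b³/12 with b = 115 mm (the shorter side).
I_min = 158×115³/12 = 2.002×10^7 mm⁴
I = 2.002×10^7 mm⁴ = 2.002×10^-5 m⁴
Effective length L_e = K·L = 1 × 1.38 = 1.380 m
P_cr = π²EI / L_e² = π² × 116×10⁹ × 2.002×10^-5 / 1.380² = 1.204×10^7 N
Factor of safety n = P_cr / P = 12038 / 9950 = 1.21

n ≈ 1.21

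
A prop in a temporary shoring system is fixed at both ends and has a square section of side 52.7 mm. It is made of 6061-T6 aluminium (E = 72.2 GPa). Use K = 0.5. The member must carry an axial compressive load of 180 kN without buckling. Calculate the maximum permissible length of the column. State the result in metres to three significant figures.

I = a⁴/12 = 52.7⁴/12 = 6.428×10^5 mm⁴
I = 6.428×10^-7 m⁴
At the buckling limit P_cr = P = 1.800×10^5 N
From P_cr = π²EI/(K·L)²:  L = (1/K)·√(π²EI/P_cr) = (1/0.5)·√(π²×7.22×10^10×6.428×10^-7/1.800×10^5)
L = 3.19 m

L_max ≈ 3.19 m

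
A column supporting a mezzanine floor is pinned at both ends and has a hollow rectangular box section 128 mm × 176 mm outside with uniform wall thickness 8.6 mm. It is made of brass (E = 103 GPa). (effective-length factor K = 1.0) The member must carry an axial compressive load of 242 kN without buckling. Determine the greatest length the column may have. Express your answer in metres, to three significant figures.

L_max ≈ 7.32 m

Inner dimensions: h_i = 176 − 2×8.6 = 158.8 mm, b_i = 128 − 2×8.6 = 110.8 mm
Weak-axis I_min = (h_o·b_o³ − h_i·b_i³)/12 with b_o = 128, b_i = 110.8 mm (shorter outer/inner sides).
I_min = (176×128³ − 158.8×110.8³)/12 = 1.276×10^7 mm⁴
I = 1.276×10^-5 m⁴
At the buckling limit P_cr = P = 2.420×10^5 N
From P_cr = π²EI/(K·L)²:  L = (1/K)·√(π²EI/P_cr) = (1/1)·√(π²×1.03×10^11×1.276×10^-5/2.420×10^5)
L = 7.32 m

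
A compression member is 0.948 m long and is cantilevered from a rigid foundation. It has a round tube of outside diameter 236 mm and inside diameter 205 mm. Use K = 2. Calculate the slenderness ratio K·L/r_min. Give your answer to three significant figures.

d_o = 236 mm, d_i = 205 mm
I = π(d_o⁴ − d_i⁴)/64 = π(236⁴ − 205.0⁴)/64 = 6.558×10^7 mm⁴
A = 1.074×10^4 mm²;  r_min = √(I/A) = √(6.558×10^7/1.074×10^4) = 78.15 mm
L_e = K·L = 2 × 0.948 m = 1.896 m = 1896.0 mm
λ = L_e / r_min = 1896.0 / 78.15 = 24.3

λ ≈ 24.3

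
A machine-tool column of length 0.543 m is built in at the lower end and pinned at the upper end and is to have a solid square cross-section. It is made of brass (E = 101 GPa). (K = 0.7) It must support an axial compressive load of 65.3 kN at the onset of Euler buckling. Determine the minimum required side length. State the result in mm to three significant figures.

L_e = K·L = 0.7 × 0.543 = 0.3801 m
Required I = P_cr·L_e²/(π²E) = 6.530×10^4 × 0.3801² / (π² × 1.01×10^11) = 9.464×10^-9 m⁴
I_req = 9.464×10^3 mm⁴
Solid square: I = a⁴/12  ⇒  a = (12I)^(1/4) = (12×9.464×10^3)^(1/4) = 18.4 mm

a ≈ 18.4 mm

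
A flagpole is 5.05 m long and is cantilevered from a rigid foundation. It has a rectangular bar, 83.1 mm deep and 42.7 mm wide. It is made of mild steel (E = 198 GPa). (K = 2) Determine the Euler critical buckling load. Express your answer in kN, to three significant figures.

P_cr ≈ 10.3 kN

Buckling occurs about the weak axis: I_min = h·b³/12 with b = 42.7 mm (the shorter side).
I_min = 83.1×42.7³/12 = 5.391×10^5 mm⁴
I = 5.391×10^5 mm⁴ = 5.391×10^-7 m⁴
Effective length L_e = K·L = 2 × 5.05 = 10.10 m
P_cr = π²EI / L_e² = π² × 198×10⁹ × 5.391×10^-7 / 10.10² = 1.033×10^4 N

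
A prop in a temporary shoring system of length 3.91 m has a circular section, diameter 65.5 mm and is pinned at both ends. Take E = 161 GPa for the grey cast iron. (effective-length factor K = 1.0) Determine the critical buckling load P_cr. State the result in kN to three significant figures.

P_cr ≈ 93.9 kN

I = πd⁴/64 = π×65.5⁴/64 = 9.035×10^5 mm⁴
I = 9.035×10^5 mm⁴ = 9.035×10^-7 m⁴
Effective length L_e = K·L = 1 × 3.91 = 3.910 m
P_cr = π²EI / L_e² = π² × 161×10⁹ × 9.035×10^-7 / 3.910² = 9.391×10^4 N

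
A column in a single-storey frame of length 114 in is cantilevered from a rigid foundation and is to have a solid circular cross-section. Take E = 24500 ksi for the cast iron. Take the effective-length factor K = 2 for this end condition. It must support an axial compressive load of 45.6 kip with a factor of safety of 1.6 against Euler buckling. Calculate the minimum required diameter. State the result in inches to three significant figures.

Required P_cr = n·P = 1.6 × 45.6 = 72.96 kip
L_e = K·L = 2 × 114 = 228.0 in
Required I = P_cr·L_e²/(π²E) = 7.296×10^4 × 228.0² / (π² × 2.45×10^7) = 15.69 in⁴
Solid circle: I = πd⁴/64  ⇒  d = (64I/π)^(1/4) = (64×15.69/π)^(1/4) = 4.23 in

d ≈ 4.23 in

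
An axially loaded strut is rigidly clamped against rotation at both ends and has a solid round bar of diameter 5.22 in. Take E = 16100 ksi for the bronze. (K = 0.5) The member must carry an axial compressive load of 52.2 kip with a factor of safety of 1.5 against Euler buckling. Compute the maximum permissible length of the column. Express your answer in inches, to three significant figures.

L_max ≈ 544 in

I = πd⁴/64 = π×5.22⁴/64 = 36.45 in⁴
Required critical load P_cr = n·P = 1.5 × 52.2 = 78.30 kip = 7.830×10^4 lb
From P_cr = π²EI/(K·L)²:  L = (1/K)·√(π²EI/P_cr) = (1/0.5)·√(π²×1.61×10^7×36.45/7.830×10^4)
L = 544 in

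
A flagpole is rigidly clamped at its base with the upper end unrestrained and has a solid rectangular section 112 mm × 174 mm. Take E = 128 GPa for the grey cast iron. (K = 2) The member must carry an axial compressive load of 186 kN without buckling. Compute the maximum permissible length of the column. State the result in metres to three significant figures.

L_max ≈ 5.88 m

Buckling occurs about the weak axis: I_min = h·b³/12 with b = 112 mm (the shorter side).
I_min = 174×112³/12 = 2.037×10^7 mm⁴
I = 2.037×10^-5 m⁴
At the buckling limit P_cr = P = 1.860×10^5 N
From P_cr = π²EI/(K·L)²:  L = (1/K)·√(π²EI/P_cr) = (1/2)·√(π²×1.28×10^11×2.037×10^-5/1.860×10^5)
L = 5.88 m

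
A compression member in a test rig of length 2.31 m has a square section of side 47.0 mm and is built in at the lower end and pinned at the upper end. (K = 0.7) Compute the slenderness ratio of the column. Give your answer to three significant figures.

For a square r = a/√12 = 47.0/√12 = 13.57 mm
L_e = K·L = 0.7 × 2.31 m = 1.617 m = 1617.0 mm
λ = L_e / r_min = 1617.0 / 13.57 = 119

λ ≈ 119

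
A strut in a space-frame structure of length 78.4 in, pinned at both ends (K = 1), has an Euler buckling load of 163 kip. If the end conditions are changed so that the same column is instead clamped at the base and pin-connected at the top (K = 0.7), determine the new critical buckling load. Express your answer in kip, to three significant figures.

P_cr ∝ 1/K², so P_cr,new = P_cr,old × (K_old/K_new)² = 163 × (1/0.7)²
= 163 × 2.041 = 333 kip

P_cr ≈ 333 kip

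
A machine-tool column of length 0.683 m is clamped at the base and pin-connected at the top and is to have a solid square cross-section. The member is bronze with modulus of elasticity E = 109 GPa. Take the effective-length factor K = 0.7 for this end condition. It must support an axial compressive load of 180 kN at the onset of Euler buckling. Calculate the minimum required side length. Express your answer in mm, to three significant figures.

L_e = K·L = 0.7 × 0.683 = 0.4781 m
Required I = P_cr·L_e²/(π²E) = 1.800×10^5 × 0.4781² / (π² × 1.09×10^11) = 3.825×10^-8 m⁴
I_req = 3.825×10^4 mm⁴
Solid square: I = a⁴/12  ⇒  a = (12I)^(1/4) = (12×3.825×10^4)^(1/4) = 26.0 mm

a ≈ 26.0 mm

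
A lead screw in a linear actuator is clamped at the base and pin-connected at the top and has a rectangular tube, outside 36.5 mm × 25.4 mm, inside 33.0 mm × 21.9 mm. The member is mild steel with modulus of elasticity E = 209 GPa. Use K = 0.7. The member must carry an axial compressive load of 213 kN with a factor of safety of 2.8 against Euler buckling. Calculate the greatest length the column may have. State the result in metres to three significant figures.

L_max ≈ 0.385 m

Weak-axis I_min = (h_o·b_o³ − h_i·b_i³)/12 with b_o = 25.4, b_i = 21.90 mm (shorter outer/inner sides).
I_min = (36.5×25.4³ − 33.00×21.90³)/12 = 2.096×10^4 mm⁴
I = 2.096×10^-8 m⁴
Required critical load P_cr = n·P = 2.8 × 213 = 596.4 kN = 5.964×10^5 N
From P_cr = π²EI/(K·L)²:  L = (1/K)·√(π²EI/P_cr) = (1/0.7)·√(π²×2.09×10^11×2.096×10^-8/5.964×10^5)
L = 0.385 m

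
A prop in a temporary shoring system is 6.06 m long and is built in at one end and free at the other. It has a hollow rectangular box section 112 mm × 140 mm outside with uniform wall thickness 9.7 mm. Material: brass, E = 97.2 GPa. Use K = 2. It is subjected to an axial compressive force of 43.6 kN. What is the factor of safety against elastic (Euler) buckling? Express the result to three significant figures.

n ≈ 1.26

Inner dimensions: h_i = 140 − 2×9.7 = 120.6 mm, b_i = 112 − 2×9.7 = 92.60 mm
Weak-axis I_min = (h_o·b_o³ − h_i·b_i³)/12 with b_o = 112, b_i = 92.60 mm (shorter outer/inner sides).
I_min = (140×112³ − 120.6×92.60³)/12 = 8.411×10^6 mm⁴
I = 8.411×10^6 mm⁴ = 8.411×10^-6 m⁴
Effective length L_e = K·L = 2 × 6.06 = 12.12 m
P_cr = π²EI / L_e² = π² × 97.2×10⁹ × 8.411×10^-6 / 12.12² = 5.493×10^4 N
Factor of safety n = P_cr / P = 54.929 / 43.6 = 1.26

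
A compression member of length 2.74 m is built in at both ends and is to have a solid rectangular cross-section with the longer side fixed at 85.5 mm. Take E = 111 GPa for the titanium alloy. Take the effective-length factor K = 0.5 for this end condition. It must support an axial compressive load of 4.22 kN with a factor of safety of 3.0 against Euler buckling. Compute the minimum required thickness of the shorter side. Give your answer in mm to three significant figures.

b ≈ 14.5 mm

Required P_cr = n·P = 3.0 × 4.22 = 12.66 kN
L_e = K·L = 0.5 × 2.74 = 1.370 m
Required I = P_cr·L_e²/(π²E) = 1.266×10^4 × 1.370² / (π² × 1.11×10^11) = 2.169×10^-8 m⁴
I_req = 2.169×10^4 mm⁴
Rectangle, weak axis: I_min = h·b³/12 with h = 85.5 mm fixed  ⇒  b = (12I/h)^(1/3) = 14.5 mm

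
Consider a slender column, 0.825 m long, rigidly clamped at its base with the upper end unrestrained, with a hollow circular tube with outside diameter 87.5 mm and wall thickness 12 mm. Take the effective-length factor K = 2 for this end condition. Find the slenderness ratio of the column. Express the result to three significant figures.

λ ≈ 61.0

Inner diameter d_i = 87.5 − 2×12 = 63.50 mm
I = π(d_o⁴ − d_i⁴)/64 = π(87.5⁴ − 63.50⁴)/64 = 2.079×10^6 mm⁴
A = 2.846×10^3 mm²;  r_min = √(I/A) = √(2.079×10^6/2.846×10^3) = 27.03 mm
L_e = K·L = 2 × 0.825 m = 1.650 m = 1650.0 mm
λ = L_e / r_min = 1650.0 / 27.03 = 61.0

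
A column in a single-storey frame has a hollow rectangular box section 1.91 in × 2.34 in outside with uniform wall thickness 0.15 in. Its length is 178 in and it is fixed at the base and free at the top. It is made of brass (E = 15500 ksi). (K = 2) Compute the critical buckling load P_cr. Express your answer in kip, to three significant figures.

P_cr ≈ 0.784 kip

Inner dimensions: h_i = 2.34 − 2×0.15 = 2.040 in, b_i = 1.91 − 2×0.15 = 1.610 in
Weak-axis I_min = (h_o·b_o³ − h_i·b_i³)/12 with b_o = 1.91, b_i = 1.610 in (shorter outer/inner sides).
I_min = (2.34×1.91³ − 2.040×1.610³)/12 = 0.6493 in⁴
Effective length L_e = K·L = 2 × 178 = 356.0 in
P_cr = π²EI / L_e² = π² × 15500×10³ × 0.6493 / 356.0² = 783.7 lb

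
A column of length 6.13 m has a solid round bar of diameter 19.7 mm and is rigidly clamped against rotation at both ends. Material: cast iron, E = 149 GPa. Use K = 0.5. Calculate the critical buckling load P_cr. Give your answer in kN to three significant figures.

I = πd⁴/64 = π×19.7⁴/64 = 7.393×10^3 mm⁴
I = 7.393×10^3 mm⁴ = 7.393×10^-9 m⁴
Effective length L_e = K·L = 0.5 × 6.13 = 3.065 m
P_cr = π²EI / L_e² = π² × 149×10⁹ × 7.393×10^-9 / 3.065² = 1.157×10^3 N

P_cr ≈ 1.16 kN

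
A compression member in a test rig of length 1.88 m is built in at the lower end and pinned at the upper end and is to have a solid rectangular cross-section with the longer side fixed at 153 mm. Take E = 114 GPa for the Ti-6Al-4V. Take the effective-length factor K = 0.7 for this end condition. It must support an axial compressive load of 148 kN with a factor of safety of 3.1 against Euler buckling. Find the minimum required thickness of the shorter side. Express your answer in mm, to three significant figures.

b ≈ 38.1 mm

Required P_cr = n·P = 3.1 × 148 = 458.8 kN
L_e = K·L = 0.7 × 1.88 = 1.316 m
Required I = P_cr·L_e²/(π²E) = 4.588×10^5 × 1.316² / (π² × 1.14×10^11) = 7.062×10^-7 m⁴
I_req = 7.062×10^5 mm⁴
Rectangle, weak axis: I_min = h·b³/12 with h = 153 mm fixed  ⇒  b = (12I/h)^(1/3) = 38.1 mm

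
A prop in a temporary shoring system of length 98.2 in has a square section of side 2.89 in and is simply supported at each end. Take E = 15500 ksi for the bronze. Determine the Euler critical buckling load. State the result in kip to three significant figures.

I = a⁴/12 = 2.89⁴/12 = 5.813 in⁴
Effective length L_e = K·L = 1 × 98.2 = 98.20 in
P_cr = π²EI / L_e² = π² × 15500×10³ × 5.813 / 98.20² = 9.222×10^4 lb

P_cr ≈ 92.2 kip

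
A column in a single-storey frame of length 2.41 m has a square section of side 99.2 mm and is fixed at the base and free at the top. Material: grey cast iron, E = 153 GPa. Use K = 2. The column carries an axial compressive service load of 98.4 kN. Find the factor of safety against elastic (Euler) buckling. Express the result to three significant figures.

n ≈ 5.33

I = a⁴/12 = 99.2⁴/12 = 8.070×10^6 mm⁴
I = 8.070×10^6 mm⁴ = 8.070×10^-6 m⁴
Effective length L_e = K·L = 2 × 2.41 = 4.820 m
P_cr = π²EI / L_e² = π² × 153×10⁹ × 8.070×10^-6 / 4.820² = 5.245×10^5 N
Factor of safety n = P_cr / P = 524.52 / 98.4 = 5.33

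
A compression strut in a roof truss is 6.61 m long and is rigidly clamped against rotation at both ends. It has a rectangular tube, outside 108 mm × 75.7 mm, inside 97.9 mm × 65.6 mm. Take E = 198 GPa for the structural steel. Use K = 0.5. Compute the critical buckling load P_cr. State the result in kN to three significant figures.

P_cr ≈ 286 kN

Weak-axis I_min = (h_o·b_o³ − h_i·b_i³)/12 with b_o = 75.7, b_i = 65.60 mm (shorter outer/inner sides).
I_min = (108×75.7³ − 97.90×65.60³)/12 = 1.601×10^6 mm⁴
I = 1.601×10^6 mm⁴ = 1.601×10^-6 m⁴
Effective length L_e = K·L = 0.5 × 6.61 = 3.305 m
P_cr = π²EI / L_e² = π² × 198×10⁹ × 1.601×10^-6 / 3.305² = 2.864×10^5 N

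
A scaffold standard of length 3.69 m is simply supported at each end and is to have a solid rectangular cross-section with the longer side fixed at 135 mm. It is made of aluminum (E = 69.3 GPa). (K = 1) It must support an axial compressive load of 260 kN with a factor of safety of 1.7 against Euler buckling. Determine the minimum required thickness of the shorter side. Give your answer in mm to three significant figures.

Required P_cr = n·P = 1.7 × 260 = 442.0 kN
L_e = K·L = 1 × 3.69 = 3.690 m
Required I = P_cr·L_e²/(π²E) = 4.420×10^5 × 3.690² / (π² × 6.93×10^10) = 8.799×10^-6 m⁴
I_req = 8.799×10^6 mm⁴
Rectangle, weak axis: I_min = h·b³/12 with h = 135 mm fixed  ⇒  b = (12I/h)^(1/3) = 92.1 mm

b ≈ 92.1 mm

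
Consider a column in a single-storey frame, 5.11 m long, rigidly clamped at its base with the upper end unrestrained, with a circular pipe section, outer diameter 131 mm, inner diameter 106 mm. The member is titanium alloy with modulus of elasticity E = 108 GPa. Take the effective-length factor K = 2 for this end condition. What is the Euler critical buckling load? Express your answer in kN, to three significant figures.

P_cr ≈ 84.3 kN

d_o = 131 mm, d_i = 106 mm
I = π(d_o⁴ − d_i⁴)/64 = π(131⁴ − 106.0⁴)/64 = 8.259×10^6 mm⁴
I = 8.259×10^6 mm⁴ = 8.259×10^-6 m⁴
Effective length L_e = K·L = 2 × 5.11 = 10.22 m
P_cr = π²EI / L_e² = π² × 108×10⁹ × 8.259×10^-6 / 10.22² = 8.429×10^4 N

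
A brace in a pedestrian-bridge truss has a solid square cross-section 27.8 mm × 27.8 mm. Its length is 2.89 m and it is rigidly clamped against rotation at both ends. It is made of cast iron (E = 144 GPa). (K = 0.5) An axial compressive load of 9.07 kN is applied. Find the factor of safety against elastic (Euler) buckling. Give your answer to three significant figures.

I = a⁴/12 = 27.8⁴/12 = 4.977×10^4 mm⁴
I = 4.977×10^4 mm⁴ = 4.977×10^-8 m⁴
Effective length L_e = K·L = 0.5 × 2.89 = 1.445 m
P_cr = π²EI / L_e² = π² × 144×10⁹ × 4.977×10^-8 / 1.445² = 3.388×10^4 N
Factor of safety n = P_cr / P = 33.879 / 9.07 = 3.74

n ≈ 3.74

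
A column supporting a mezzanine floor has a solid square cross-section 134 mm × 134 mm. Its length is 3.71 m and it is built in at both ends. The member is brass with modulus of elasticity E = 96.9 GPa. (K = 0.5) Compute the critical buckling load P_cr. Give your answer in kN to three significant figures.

P_cr ≈ 7470 kN

I = a⁴/12 = 134⁴/12 = 2.687×10^7 mm⁴
I = 2.687×10^7 mm⁴ = 2.687×10^-5 m⁴
Effective length L_e = K·L = 0.5 × 3.71 = 1.855 m
P_cr = π²EI / L_e² = π² × 96.9×10⁹ × 2.687×10^-5 / 1.855² = 7.467×10^6 N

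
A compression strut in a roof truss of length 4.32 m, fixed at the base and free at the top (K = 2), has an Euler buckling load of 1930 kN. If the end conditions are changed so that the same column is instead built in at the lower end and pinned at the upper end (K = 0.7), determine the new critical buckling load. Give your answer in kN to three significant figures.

P_cr ∝ 1/K², so P_cr,new = P_cr,old × (K_old/K_new)² = 1930 × (2/0.7)²
= 1930 × 8.163 = 15800 kN

P_cr ≈ 15800 kN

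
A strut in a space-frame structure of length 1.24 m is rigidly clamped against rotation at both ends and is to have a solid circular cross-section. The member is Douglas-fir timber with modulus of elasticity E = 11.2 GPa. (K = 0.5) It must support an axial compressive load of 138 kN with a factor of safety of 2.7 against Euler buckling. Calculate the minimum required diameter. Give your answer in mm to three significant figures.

Required P_cr = n·P = 2.7 × 138 = 372.6 kN
L_e = K·L = 0.5 × 1.24 = 0.6200 m
Required I = P_cr·L_e²/(π²E) = 3.726×10^5 × 0.6200² / (π² × 1.12×10^10) = 1.296×10^-6 m⁴
I_req = 1.296×10^6 mm⁴
Solid circle: I = πd⁴/64  ⇒  d = (64I/π)^(1/4) = (64×1.296×10^6/π)^(1/4) = 71.7 mm

d ≈ 71.7 mm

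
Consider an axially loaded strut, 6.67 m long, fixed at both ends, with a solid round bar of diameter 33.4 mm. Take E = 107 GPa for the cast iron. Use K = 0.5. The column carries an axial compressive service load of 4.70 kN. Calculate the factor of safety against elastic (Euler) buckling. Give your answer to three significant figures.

n ≈ 1.23

I = πd⁴/64 = π×33.4⁴/64 = 6.109×10^4 mm⁴
I = 6.109×10^4 mm⁴ = 6.109×10^-8 m⁴
Effective length L_e = K·L = 0.5 × 6.67 = 3.335 m
P_cr = π²EI / L_e² = π² × 107×10⁹ × 6.109×10^-8 / 3.335² = 5.800×10^3 N
Factor of safety n = P_cr / P = 5.8003 / 4.70 = 1.23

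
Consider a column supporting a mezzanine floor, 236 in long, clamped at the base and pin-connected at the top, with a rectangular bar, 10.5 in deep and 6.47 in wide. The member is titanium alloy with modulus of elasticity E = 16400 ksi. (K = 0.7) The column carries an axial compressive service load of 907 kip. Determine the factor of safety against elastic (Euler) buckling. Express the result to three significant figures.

Buckling occurs about the weak axis: I_min = h·b³/12 with b = 6.47 in (the shorter side).
I_min = 10.5×6.47³/12 = 237.0 in⁴
Effective length L_e = K·L = 0.7 × 236 = 165.2 in
P_cr = π²EI / L_e² = π² × 16400×10³ × 237.0 / 165.2² = 1.406×10^6 lb
Factor of safety n = P_cr / P = 1405.5 / 907 = 1.55

n ≈ 1.55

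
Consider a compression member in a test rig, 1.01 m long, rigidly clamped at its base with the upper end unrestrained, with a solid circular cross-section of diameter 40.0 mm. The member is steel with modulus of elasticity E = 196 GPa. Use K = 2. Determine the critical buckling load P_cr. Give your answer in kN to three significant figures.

P_cr ≈ 59.6 kN

I = πd⁴/64 = π×40.0⁴/64 = 1.257×10^5 mm⁴
I = 1.257×10^5 mm⁴ = 1.257×10^-7 m⁴
Effective length L_e = K·L = 2 × 1.01 = 2.020 m
P_cr = π²EI / L_e² = π² × 196×10⁹ × 1.257×10^-7 / 2.020² = 5.957×10^4 N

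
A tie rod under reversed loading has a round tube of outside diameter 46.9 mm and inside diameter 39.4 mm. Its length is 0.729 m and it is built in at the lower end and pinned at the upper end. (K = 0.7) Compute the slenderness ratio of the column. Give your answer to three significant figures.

d_o = 46.9 mm, d_i = 39.4 mm
I = π(d_o⁴ − d_i⁴)/64 = π(46.9⁴ − 39.40⁴)/64 = 1.192×10^5 mm⁴
A = 508.3 mm²;  r_min = √(I/A) = √(1.192×10^5/508.3) = 15.31 mm
L_e = K·L = 0.7 × 0.729 m = 0.5103 m = 510.30 mm
λ = L_e / r_min = 510.30 / 15.31 = 33.3

λ ≈ 33.3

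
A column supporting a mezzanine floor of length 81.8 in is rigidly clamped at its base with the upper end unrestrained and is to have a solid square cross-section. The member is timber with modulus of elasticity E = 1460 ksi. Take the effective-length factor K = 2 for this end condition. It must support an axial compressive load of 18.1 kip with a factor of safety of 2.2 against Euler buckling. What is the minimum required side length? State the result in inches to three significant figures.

Required P_cr = n·P = 2.2 × 18.1 = 39.82 kip
L_e = K·L = 2 × 81.8 = 163.6 in
Required I = P_cr·L_e²/(π²E) = 3.982×10^4 × 163.6² / (π² × 1.46×10^6) = 73.96 in⁴
Solid square: I = a⁴/12  ⇒  a = (12I)^(1/4) = (12×73.96)^(1/4) = 5.46 in

a ≈ 5.46 in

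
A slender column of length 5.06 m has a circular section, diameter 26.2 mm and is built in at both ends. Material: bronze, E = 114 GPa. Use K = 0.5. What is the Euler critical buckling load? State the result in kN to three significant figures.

P_cr ≈ 4.07 kN

I = πd⁴/64 = π×26.2⁴/64 = 2.313×10^4 mm⁴
I = 2.313×10^4 mm⁴ = 2.313×10^-8 m⁴
Effective length L_e = K·L = 0.5 × 5.06 = 2.530 m
P_cr = π²EI / L_e² = π² × 114×10⁹ × 2.313×10^-8 / 2.530² = 4.066×10^3 N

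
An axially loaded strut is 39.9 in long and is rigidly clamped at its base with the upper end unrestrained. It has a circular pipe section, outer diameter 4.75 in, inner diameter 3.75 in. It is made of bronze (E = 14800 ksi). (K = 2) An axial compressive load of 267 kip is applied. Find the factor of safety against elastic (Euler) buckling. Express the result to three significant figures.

n ≈ 1.31

d_o = 4.75 in, d_i = 3.75 in
I = π(d_o⁴ − d_i⁴)/64 = π(4.75⁴ − 3.750⁴)/64 = 15.28 in⁴
Effective length L_e = K·L = 2 × 39.9 = 79.80 in
P_cr = π²EI / L_e² = π² × 14800×10³ × 15.28 / 79.80² = 3.505×10^5 lb
Factor of safety n = P_cr / P = 350.53 / 267 = 1.31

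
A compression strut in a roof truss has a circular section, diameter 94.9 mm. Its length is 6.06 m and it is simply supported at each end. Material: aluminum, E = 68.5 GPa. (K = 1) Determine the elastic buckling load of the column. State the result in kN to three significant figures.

P_cr ≈ 73.3 kN

I = πd⁴/64 = π×94.9⁴/64 = 3.981×10^6 mm⁴
I = 3.981×10^6 mm⁴ = 3.981×10^-6 m⁴
Effective length L_e = K·L = 1 × 6.06 = 6.060 m
P_cr = π²EI / L_e² = π² × 68.5×10⁹ × 3.981×10^-6 / 6.060² = 7.330×10^4 N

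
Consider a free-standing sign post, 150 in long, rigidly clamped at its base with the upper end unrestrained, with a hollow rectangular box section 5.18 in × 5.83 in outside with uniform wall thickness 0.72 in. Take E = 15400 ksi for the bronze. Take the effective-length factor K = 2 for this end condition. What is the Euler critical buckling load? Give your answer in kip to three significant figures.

Inner dimensions: h_i = 5.83 − 2×0.72 = 4.390 in, b_i = 5.18 − 2×0.72 = 3.740 in
Weak-axis I_min = (h_o·b_o³ − h_i·b_i³)/12 with b_o = 5.18, b_i = 3.740 in (shorter outer/inner sides).
I_min = (5.83×5.18³ − 4.390×3.740³)/12 = 48.39 in⁴
Effective length L_e = K·L = 2 × 150 = 300.0 in
P_cr = π²EI / L_e² = π² × 15400×10³ × 48.39 / 300.0² = 8.172×10^4 lb

P_cr ≈ 81.7 kip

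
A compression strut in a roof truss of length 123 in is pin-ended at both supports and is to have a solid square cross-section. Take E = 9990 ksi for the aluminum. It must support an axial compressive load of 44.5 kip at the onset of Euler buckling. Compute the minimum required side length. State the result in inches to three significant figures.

L_e = K·L = 1 × 123 = 123.0 in
Required I = P_cr·L_e²/(π²E) = 4.450×10^4 × 123.0² / (π² × 9.99×10^6) = 6.828 in⁴
Solid square: I = a⁴/12  ⇒  a = (12I)^(1/4) = (12×6.828)^(1/4) = 3.01 in

a ≈ 3.01 in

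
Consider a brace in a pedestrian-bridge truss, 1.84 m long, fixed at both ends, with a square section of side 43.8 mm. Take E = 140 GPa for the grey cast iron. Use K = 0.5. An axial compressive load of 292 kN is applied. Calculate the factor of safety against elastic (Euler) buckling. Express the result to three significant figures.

I = a⁴/12 = 43.8⁴/12 = 3.067×10^5 mm⁴
I = 3.067×10^5 mm⁴ = 3.067×10^-7 m⁴
Effective length L_e = K·L = 0.5 × 1.84 = 0.9200 m
P_cr = π²EI / L_e² = π² × 140×10⁹ × 3.067×10^-7 / 0.9200² = 5.007×10^5 N
Factor of safety n = P_cr / P = 500.69 / 292 = 1.71

n ≈ 1.71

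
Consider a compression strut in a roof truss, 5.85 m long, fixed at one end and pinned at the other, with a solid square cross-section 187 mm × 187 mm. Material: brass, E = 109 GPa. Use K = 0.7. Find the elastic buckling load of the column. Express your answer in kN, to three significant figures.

I = a⁴/12 = 187⁴/12 = 1.019×10^8 mm⁴
I = 1.019×10^8 mm⁴ = 1.019×10^-4 m⁴
Effective length L_e = K·L = 0.7 × 5.85 = 4.095 m
P_cr = π²EI / L_e² = π² × 109×10⁹ × 1.019×10^-4 / 4.095² = 6.537×10^6 N

P_cr ≈ 6540 kN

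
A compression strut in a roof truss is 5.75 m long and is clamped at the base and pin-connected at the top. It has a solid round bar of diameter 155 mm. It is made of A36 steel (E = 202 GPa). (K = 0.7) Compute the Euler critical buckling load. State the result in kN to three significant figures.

I = πd⁴/64 = π×155⁴/64 = 2.833×10^7 mm⁴
I = 2.833×10^7 mm⁴ = 2.833×10^-5 m⁴
Effective length L_e = K·L = 0.7 × 5.75 = 4.025 m
P_cr = π²EI / L_e² = π² × 202×10⁹ × 2.833×10^-5 / 4.025² = 3.487×10^6 N

P_cr ≈ 3490 kN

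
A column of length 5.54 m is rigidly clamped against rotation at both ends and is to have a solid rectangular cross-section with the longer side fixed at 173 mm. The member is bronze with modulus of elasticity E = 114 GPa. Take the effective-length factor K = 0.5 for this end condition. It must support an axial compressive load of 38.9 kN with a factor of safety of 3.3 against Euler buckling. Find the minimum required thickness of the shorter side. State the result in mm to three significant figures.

Required P_cr = n·P = 3.3 × 38.9 = 128.4 kN
L_e = K·L = 0.5 × 5.54 = 2.770 m
Required I = P_cr·L_e²/(π²E) = 1.284×10^5 × 2.770² / (π² × 1.14×10^11) = 8.754×10^-7 m⁴
I_req = 8.754×10^5 mm⁴
Rectangle, weak axis: I_min = h·b³/12 with h = 173 mm fixed  ⇒  b = (12I/h)^(1/3) = 39.3 mm

b ≈ 39.3 mm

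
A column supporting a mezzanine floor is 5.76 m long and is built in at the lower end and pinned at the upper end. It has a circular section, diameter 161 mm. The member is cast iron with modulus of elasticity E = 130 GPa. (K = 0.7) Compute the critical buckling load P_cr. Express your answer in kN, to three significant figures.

I = πd⁴/64 = π×161⁴/64 = 3.298×10^7 mm⁴
I = 3.298×10^7 mm⁴ = 3.298×10^-5 m⁴
Effective length L_e = K·L = 0.7 × 5.76 = 4.032 m
P_cr = π²EI / L_e² = π² × 130×10⁹ × 3.298×10^-5 / 4.032² = 2.603×10^6 N

P_cr ≈ 2600 kN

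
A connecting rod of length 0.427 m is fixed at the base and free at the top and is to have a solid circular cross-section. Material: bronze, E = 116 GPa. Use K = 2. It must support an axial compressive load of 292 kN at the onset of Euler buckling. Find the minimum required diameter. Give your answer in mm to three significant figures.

d ≈ 44.1 mm

L_e = K·L = 2 × 0.427 = 0.8540 m
Required I = P_cr·L_e²/(π²E) = 2.920×10^5 × 0.8540² / (π² × 1.16×10^11) = 1.860×10^-7 m⁴
I_req = 1.860×10^5 mm⁴
Solid circle: I = πd⁴/64  ⇒  d = (64I/π)^(1/4) = (64×1.860×10^5/π)^(1/4) = 44.1 mm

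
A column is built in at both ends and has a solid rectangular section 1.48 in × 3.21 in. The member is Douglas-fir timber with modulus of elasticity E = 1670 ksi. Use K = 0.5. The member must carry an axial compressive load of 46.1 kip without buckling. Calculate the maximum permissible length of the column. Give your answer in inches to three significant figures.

L_max ≈ 35.2 in

Buckling occurs about the weak axis: I_min = h·b³/12 with b = 1.48 in (the shorter side).
I_min = 3.21×1.48³/12 = 0.8672 in⁴
At the buckling limit P_cr = P = 4.610×10^4 lb
From P_cr = π²EI/(K·L)²:  L = (1/K)·√(π²EI/P_cr) = (1/0.5)·√(π²×1.67×10^6×0.8672/4.610×10^4)
L = 35.2 in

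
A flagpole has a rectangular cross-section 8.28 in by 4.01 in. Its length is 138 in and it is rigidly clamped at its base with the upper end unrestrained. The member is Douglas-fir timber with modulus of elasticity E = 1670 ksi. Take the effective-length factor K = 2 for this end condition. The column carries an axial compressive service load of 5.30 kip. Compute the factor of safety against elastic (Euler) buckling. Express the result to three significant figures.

n ≈ 1.82

Buckling occurs about the weak axis: I_min = h·b³/12 with b = 4.01 in (the shorter side).
I_min = 8.28×4.01³/12 = 44.49 in⁴
Effective length L_e = K·L = 2 × 138 = 276.0 in
P_cr = π²EI / L_e² = π² × 1670×10³ × 44.49 / 276.0² = 9.627×10^3 lb
Factor of safety n = P_cr / P = 9.6268 / 5.30 = 1.82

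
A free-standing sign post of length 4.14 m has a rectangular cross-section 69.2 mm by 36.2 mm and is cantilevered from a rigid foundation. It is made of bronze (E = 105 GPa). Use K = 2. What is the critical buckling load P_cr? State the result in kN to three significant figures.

Buckling occurs about the weak axis: I_min = h·b³/12 with b = 36.2 mm (the shorter side).
I_min = 69.2×36.2³/12 = 2.736×10^5 mm⁴
I = 2.736×10^5 mm⁴ = 2.736×10^-7 m⁴
Effective length L_e = K·L = 2 × 4.14 = 8.280 m
P_cr = π²EI / L_e² = π² × 105×10⁹ × 2.736×10^-7 / 8.280² = 4.135×10^3 N

P_cr ≈ 4.14 kN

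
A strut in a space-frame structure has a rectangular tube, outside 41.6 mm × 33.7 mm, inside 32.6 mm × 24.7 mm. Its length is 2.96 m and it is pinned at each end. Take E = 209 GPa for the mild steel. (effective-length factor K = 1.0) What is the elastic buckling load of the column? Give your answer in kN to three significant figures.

P_cr ≈ 21.6 kN

Weak-axis I_min = (h_o·b_o³ − h_i·b_i³)/12 with b_o = 33.7, b_i = 24.70 mm (shorter outer/inner sides).
I_min = (41.6×33.7³ − 32.60×24.70³)/12 = 9.174×10^4 mm⁴
I = 9.174×10^4 mm⁴ = 9.174×10^-8 m⁴
Effective length L_e = K·L = 1 × 2.96 = 2.960 m
P_cr = π²EI / L_e² = π² × 209×10⁹ × 9.174×10^-8 / 2.960² = 2.160×10^4 N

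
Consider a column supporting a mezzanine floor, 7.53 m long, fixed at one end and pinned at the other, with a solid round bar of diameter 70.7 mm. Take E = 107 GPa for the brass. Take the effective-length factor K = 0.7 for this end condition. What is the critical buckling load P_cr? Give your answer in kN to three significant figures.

P_cr ≈ 46.6 kN

I = πd⁴/64 = π×70.7⁴/64 = 1.226×10^6 mm⁴
I = 1.226×10^6 mm⁴ = 1.226×10^-6 m⁴
Effective length L_e = K·L = 0.7 × 7.53 = 5.271 m
P_cr = π²EI / L_e² = π² × 107×10⁹ × 1.226×10^-6 / 5.271² = 4.662×10^4 N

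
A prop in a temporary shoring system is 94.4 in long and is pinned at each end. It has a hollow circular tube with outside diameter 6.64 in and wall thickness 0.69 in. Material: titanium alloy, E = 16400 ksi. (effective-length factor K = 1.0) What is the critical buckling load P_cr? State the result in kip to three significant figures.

P_cr ≈ 1050 kip

Inner diameter d_i = 6.64 − 2×0.69 = 5.260 in
I = π(d_o⁴ − d_i⁴)/64 = π(6.64⁴ − 5.260⁴)/64 = 57.84 in⁴
Effective length L_e = K·L = 1 × 94.4 = 94.40 in
P_cr = π²EI / L_e² = π² × 16400×10³ × 57.84 / 94.40² = 1.051×10^6 lb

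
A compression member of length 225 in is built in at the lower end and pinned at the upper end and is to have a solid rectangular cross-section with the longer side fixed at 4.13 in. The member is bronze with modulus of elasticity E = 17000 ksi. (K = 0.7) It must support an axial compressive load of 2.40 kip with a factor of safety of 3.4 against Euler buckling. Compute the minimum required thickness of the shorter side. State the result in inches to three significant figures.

b ≈ 1.52 in

Required P_cr = n·P = 3.4 × 2.40 = 8.160 kip
L_e = K·L = 0.7 × 225 = 157.5 in
Required I = P_cr·L_e²/(π²E) = 8.160×10^3 × 157.5² / (π² × 1.70×10^7) = 1.206 in⁴
Rectangle, weak axis: I_min = h·b³/12 with h = 4.13 in fixed  ⇒  b = (12I/h)^(1/3) = 1.52 in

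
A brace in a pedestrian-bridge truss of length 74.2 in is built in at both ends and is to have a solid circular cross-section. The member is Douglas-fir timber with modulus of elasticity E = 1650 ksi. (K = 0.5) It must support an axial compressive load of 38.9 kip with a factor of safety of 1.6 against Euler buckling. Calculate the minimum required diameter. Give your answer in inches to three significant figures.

d ≈ 3.22 in

Required P_cr = n·P = 1.6 × 38.9 = 62.24 kip
L_e = K·L = 0.5 × 74.2 = 37.10 in
Required I = P_cr·L_e²/(π²E) = 6.224×10^4 × 37.10² / (π² × 1.65×10^6) = 5.261 in⁴
Solid circle: I = πd⁴/64  ⇒  d = (64I/π)^(1/4) = (64×5.261/π)^(1/4) = 3.22 in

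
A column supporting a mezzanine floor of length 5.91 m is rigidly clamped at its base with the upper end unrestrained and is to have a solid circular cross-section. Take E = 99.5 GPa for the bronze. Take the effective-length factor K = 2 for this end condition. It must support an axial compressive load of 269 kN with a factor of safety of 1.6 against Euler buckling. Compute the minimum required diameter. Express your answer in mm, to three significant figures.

d ≈ 188 mm

Required P_cr = n·P = 1.6 × 269 = 430.4 kN
L_e = K·L = 2 × 5.91 = 11.82 m
Required I = P_cr·L_e²/(π²E) = 4.304×10^5 × 11.82² / (π² × 9.95×10^10) = 6.123×10^-5 m⁴
I_req = 6.123×10^7 mm⁴
Solid circle: I = πd⁴/64  ⇒  d = (64I/π)^(1/4) = (64×6.123×10^7/π)^(1/4) = 188 mm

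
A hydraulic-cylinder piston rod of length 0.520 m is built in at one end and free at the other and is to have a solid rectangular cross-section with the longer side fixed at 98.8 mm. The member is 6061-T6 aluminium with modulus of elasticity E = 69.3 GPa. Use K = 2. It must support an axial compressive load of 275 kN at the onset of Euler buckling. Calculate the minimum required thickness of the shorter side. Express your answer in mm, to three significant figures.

L_e = K·L = 2 × 0.520 = 1.040 m
Required I = P_cr·L_e²/(π²E) = 2.750×10^5 × 1.040² / (π² × 6.93×10^10) = 4.349×10^-7 m⁴
I_req = 4.349×10^5 mm⁴
Rectangle, weak axis: I_min = h·b³/12 with h = 98.8 mm fixed  ⇒  b = (12I/h)^(1/3) = 37.5 mm

b ≈ 37.5 mm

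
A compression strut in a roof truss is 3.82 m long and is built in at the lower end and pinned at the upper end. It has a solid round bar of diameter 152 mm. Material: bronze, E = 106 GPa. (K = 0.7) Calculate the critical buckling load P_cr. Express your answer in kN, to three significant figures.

P_cr ≈ 3830 kN

I = πd⁴/64 = π×152⁴/64 = 2.620×10^7 mm⁴
I = 2.620×10^7 mm⁴ = 2.620×10^-5 m⁴
Effective length L_e = K·L = 0.7 × 3.82 = 2.674 m
P_cr = π²EI / L_e² = π² × 106×10⁹ × 2.620×10^-5 / 2.674² = 3.834×10^6 N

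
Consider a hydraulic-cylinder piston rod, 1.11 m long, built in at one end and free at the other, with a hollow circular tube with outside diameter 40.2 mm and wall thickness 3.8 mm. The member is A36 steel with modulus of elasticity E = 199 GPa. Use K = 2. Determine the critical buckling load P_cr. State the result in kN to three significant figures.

P_cr ≈ 29.0 kN

Inner diameter d_i = 40.2 − 2×3.8 = 32.60 mm
I = π(d_o⁴ − d_i⁴)/64 = π(40.2⁴ − 32.60⁴)/64 = 7.275×10^4 mm⁴
I = 7.275×10^4 mm⁴ = 7.275×10^-8 m⁴
Effective length L_e = K·L = 2 × 1.11 = 2.220 m
P_cr = π²EI / L_e² = π² × 199×10⁹ × 7.275×10^-8 / 2.220² = 2.899×10^4 N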